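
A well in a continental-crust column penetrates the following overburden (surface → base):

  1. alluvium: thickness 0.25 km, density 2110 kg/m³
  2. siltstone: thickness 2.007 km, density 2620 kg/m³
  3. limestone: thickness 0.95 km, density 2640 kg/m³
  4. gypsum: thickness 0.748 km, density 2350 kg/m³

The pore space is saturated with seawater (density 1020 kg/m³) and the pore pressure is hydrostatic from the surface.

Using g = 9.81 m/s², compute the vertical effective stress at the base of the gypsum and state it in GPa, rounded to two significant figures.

Overburden (lithostatic) stress σ_v:
alluvium: 2110 kg/m³ × 9.81 m/s² × 250 m = 5.175×10^6 Pa = 5.175 MPa
siltstone: 2620 kg/m³ × 9.81 m/s² × 2007 m = 5.158×10^7 Pa = 51.58 MPa
limestone: 2640 kg/m³ × 9.81 m/s² × 950 m = 2.460×10^7 Pa = 24.60 MPa
gypsum: 2350 kg/m³ × 9.81 m/s² × 748 m = 1.724×10^7 Pa = 17.24 MPa
Total = 5.175 + 51.58 + 24.60 + 17.24 = 98.607 MPa
Pore pressure P_p = 1020 kg/m³ × 9.81 m/s² × 3955 m = 3.957×10^7 Pa = 39.57 MPa
Effective stress σ' = σ_v − P_p = 98.61 − 39.57 = 59.032 MPa = 0.059032 GPa

0.059 GPa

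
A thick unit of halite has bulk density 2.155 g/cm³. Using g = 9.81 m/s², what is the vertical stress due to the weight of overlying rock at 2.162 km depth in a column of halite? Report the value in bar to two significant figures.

halite: 2155 kg/m³ × 9.81 m/s² × 2162 m = 4.571×10^7 Pa = 457.1 bar

460 bar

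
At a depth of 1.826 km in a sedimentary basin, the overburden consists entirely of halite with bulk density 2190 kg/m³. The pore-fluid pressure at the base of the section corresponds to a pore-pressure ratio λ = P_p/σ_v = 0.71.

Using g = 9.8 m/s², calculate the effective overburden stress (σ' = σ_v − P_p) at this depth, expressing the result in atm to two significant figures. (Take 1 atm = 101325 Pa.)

110 atm

Overburden (lithostatic) stress σ_v:
halite: 2190 kg/m³ × 9.8 m/s² × 1826 m = 3.919×10^7 Pa = 39.19 MPa
Pore pressure P_p = λ·σ_v = 0.71 × 39.19 MPa = 27.82 MPa
Effective stress σ' = σ_v − P_p = 39.19 − 27.82 = 11.365 MPa = 112.16 atm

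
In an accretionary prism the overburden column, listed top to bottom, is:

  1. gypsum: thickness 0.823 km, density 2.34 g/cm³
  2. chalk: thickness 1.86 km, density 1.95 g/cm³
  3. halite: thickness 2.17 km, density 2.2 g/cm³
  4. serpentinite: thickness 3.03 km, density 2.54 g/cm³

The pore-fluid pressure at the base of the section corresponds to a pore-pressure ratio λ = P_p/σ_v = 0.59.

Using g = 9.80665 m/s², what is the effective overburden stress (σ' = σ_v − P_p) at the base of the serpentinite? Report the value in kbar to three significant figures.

0.725 kbar

Overburden (lithostatic) stress σ_v:
gypsum: 2340 kg/m³ × 9.80665 m/s² × 823 m = 1.889×10^7 Pa = 18.89 MPa
chalk: 1950 kg/m³ × 9.80665 m/s² × 1860 m = 3.557×10^7 Pa = 35.57 MPa
halite: 2200 kg/m³ × 9.80665 m/s² × 2170 m = 4.682×10^7 Pa = 46.82 MPa
serpentinite: 2540 kg/m³ × 9.80665 m/s² × 3030 m = 7.547×10^7 Pa = 75.47 MPa
Total = 18.89 + 35.57 + 46.82 + 75.47 = 176.75 MPa
Pore pressure P_p = λ·σ_v = 0.59 × 176.7 MPa = 104.3 MPa
Effective stress σ' = σ_v − P_p = 176.7 − 104.3 = 72.466 MPa = 0.72466 kbar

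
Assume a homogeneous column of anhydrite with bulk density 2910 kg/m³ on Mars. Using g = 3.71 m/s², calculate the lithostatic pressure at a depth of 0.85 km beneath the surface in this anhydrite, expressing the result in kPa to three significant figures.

anhydrite: 2910 kg/m³ × 3.71 m/s² × 850 m = 9.177×10^6 Pa = 9177 kPa

9180 kPa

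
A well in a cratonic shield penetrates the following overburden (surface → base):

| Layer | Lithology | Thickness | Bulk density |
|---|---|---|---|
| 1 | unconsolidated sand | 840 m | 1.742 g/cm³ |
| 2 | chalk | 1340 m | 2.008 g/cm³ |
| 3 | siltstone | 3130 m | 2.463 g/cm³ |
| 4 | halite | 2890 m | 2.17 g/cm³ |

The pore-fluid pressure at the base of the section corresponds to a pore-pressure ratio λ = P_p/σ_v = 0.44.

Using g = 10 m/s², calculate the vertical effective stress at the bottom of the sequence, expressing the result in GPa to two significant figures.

0.10 GPa

Overburden (lithostatic) stress σ_v:
unconsolidated sand: 1742 kg/m³ × 10 m/s² × 840 m = 1.463×10^7 Pa = 14.63 MPa
chalk: 2008 kg/m³ × 10 m/s² × 1340 m = 2.691×10^7 Pa = 26.91 MPa
siltstone: 2463 kg/m³ × 10 m/s² × 3130 m = 7.709×10^7 Pa = 77.09 MPa
halite: 2170 kg/m³ × 10 m/s² × 2890 m = 6.271×10^7 Pa = 62.71 MPa
Total = 14.63 + 26.91 + 77.09 + 62.71 = 181.34 MPa
Pore pressure P_p = λ·σ_v = 0.44 × 181.3 MPa = 79.79 MPa
Effective stress σ' = σ_v − P_p = 181.3 − 79.79 = 101.55 MPa = 0.10155 GPa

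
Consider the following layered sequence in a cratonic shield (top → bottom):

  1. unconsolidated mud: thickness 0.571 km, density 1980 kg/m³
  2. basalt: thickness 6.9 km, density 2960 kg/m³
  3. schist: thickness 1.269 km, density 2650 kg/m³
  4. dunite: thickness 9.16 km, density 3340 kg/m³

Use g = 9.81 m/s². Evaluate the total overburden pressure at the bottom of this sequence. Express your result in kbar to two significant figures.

5.4 kbar

unconsolidated mud: 1980 kg/m³ × 9.81 m/s² × 571 m = 1.109×10^7 Pa = 0.1109 kbar
basalt: 2960 kg/m³ × 9.81 m/s² × 6900 m = 2.004×10^8 Pa = 2.004 kbar
schist: 2650 kg/m³ × 9.81 m/s² × 1269 m = 3.299×10^7 Pa = 0.3299 kbar
dunite: 3340 kg/m³ × 9.81 m/s² × 9160 m = 3.001×10^8 Pa = 3.001 kbar
Total = 0.1109 + 2.004 + 0.3299 + 3.001 = 5.4457 kbar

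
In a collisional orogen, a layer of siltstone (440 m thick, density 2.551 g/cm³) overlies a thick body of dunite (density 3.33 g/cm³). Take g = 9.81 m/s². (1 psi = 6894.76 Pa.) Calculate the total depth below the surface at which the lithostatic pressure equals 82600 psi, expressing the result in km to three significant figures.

17.5 km

Pressure at base of upper layers: 2551×9.81×440 = 1.101×10^7 Pa = 1597 psi
Remaining pressure to be supplied by dunite: 5.695×10^8 − 1.101×10^7 = 5.585×10^8 Pa
Additional depth in dunite = 5.585×10^8 Pa / (3330 kg/m³ × 9.81 m/s²) = 17096 m
Total depth = 440 m + 17096 m = 17536 m
= 17.536 km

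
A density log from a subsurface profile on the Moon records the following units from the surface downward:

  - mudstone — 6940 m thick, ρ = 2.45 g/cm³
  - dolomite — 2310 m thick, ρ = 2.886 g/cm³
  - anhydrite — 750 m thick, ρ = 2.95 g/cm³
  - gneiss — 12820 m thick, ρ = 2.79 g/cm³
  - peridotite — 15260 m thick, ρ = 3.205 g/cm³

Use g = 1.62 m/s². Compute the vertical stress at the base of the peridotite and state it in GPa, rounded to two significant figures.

0.18 GPa

mudstone: 2450 kg/m³ × 1.62 m/s² × 6940 m = 2.754×10^7 Pa = 0.02754 GPa
dolomite: 2886 kg/m³ × 1.62 m/s² × 2310 m = 1.080×10^7 Pa = 0.01080 GPa
anhydrite: 2950 kg/m³ × 1.62 m/s² × 750 m = 3.584×10^6 Pa = 3.584×10^-3 GPa
gneiss: 2790 kg/m³ × 1.62 m/s² × 12820 m = 5.794×10^7 Pa = 0.05794 GPa
peridotite: 3205 kg/m³ × 1.62 m/s² × 15260 m = 7.923×10^7 Pa = 0.07923 GPa
Total = 0.02754 + 0.01080 + 3.584×10^-3 + 0.05794 + 0.07923 = 0.17910 GPa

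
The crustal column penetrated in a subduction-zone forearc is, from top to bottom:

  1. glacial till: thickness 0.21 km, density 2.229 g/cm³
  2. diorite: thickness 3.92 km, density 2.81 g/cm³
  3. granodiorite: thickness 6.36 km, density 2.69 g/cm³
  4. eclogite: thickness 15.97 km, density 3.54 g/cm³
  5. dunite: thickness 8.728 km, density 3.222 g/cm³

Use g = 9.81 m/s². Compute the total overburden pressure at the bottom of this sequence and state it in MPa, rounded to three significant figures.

glacial till: 2229 kg/m³ × 9.81 m/s² × 210 m = 4.592×10^6 Pa = 4.592 MPa
diorite: 2810 kg/m³ × 9.81 m/s² × 3920 m = 1.081×10^8 Pa = 108.1 MPa
granodiorite: 2690 kg/m³ × 9.81 m/s² × 6360 m = 1.678×10^8 Pa = 167.8 MPa
eclogite: 3540 kg/m³ × 9.81 m/s² × 15970 m = 5.546×10^8 Pa = 554.6 MPa
dunite: 3222 kg/m³ × 9.81 m/s² × 8728 m = 2.759×10^8 Pa = 275.9 MPa
Total = 4.592 + 108.1 + 167.8 + 554.6 + 275.9 = 1111.0 MPa

1110 MPa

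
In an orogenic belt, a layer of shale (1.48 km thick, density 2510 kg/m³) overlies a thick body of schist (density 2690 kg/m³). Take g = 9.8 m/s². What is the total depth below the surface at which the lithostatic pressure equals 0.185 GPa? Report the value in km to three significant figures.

7.12 km

Pressure at base of upper layers: 2510×9.8×1480 = 3.641×10^7 Pa = 0.03641 GPa
Remaining pressure to be supplied by schist: 1.850×10^8 − 3.641×10^7 = 1.486×10^8 Pa
Additional depth in schist = 1.486×10^8 Pa / (2690 kg/m³ × 9.8 m/s²) = 5636.7 m
Total depth = 1480 m + 5636.7 m = 7116.7 m
= 7.1167 km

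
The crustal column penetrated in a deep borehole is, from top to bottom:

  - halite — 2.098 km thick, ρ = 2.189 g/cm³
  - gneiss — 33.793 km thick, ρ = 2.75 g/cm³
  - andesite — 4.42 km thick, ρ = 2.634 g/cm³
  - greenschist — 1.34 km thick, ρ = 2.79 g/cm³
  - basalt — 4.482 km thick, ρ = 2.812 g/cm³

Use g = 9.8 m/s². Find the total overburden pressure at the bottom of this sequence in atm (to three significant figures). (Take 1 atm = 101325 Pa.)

12100 atm

halite: 2189 kg/m³ × 9.8 m/s² × 2098 m = 4.501×10^7 Pa = 444.2 atm
gneiss: 2750 kg/m³ × 9.8 m/s² × 33793 m = 9.107×10^8 Pa = 8988 atm
andesite: 2634 kg/m³ × 9.8 m/s² × 4420 m = 1.141×10^8 Pa = 1126 atm
greenschist: 2790 kg/m³ × 9.8 m/s² × 1340 m = 3.664×10^7 Pa = 361.6 atm
basalt: 2812 kg/m³ × 9.8 m/s² × 4482 m = 1.235×10^8 Pa = 1219 atm
Total = 444.2 + 8988 + 1126 + 361.6 + 1219 = 12139 atm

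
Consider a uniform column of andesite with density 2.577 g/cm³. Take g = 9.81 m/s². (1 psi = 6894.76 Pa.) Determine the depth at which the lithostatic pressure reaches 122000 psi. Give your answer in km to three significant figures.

33.3 km

h = P/(ρg) = 122000 psi / (2577 kg/m³ × 9.81 m/s²) = 8.412×10^8 Pa / 25280 Pa/m = 33273 m
= 33.273 km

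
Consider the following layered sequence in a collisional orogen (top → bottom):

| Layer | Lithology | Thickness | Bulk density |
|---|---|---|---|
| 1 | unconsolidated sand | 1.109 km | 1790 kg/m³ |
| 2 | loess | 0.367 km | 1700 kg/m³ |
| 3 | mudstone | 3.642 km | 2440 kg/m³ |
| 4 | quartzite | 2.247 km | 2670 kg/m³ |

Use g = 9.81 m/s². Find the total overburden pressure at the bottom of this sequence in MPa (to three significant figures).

unconsolidated sand: 1790 kg/m³ × 9.81 m/s² × 1109 m = 1.947×10^7 Pa = 19.47 MPa
loess: 1700 kg/m³ × 9.81 m/s² × 367 m = 6.120×10^6 Pa = 6.120 MPa
mudstone: 2440 kg/m³ × 9.81 m/s² × 3642 m = 8.718×10^7 Pa = 87.18 MPa
quartzite: 2670 kg/m³ × 9.81 m/s² × 2247 m = 5.885×10^7 Pa = 58.85 MPa
Total = 19.47 + 6.120 + 87.18 + 58.85 = 171.63 MPa

172 MPa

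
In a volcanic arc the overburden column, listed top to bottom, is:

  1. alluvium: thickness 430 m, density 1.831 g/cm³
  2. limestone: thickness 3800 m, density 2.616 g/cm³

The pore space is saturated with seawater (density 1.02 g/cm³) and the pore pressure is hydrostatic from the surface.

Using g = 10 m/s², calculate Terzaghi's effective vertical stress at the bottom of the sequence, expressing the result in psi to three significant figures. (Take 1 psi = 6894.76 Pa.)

9300 psi

Overburden (lithostatic) stress σ_v:
alluvium: 1831 kg/m³ × 10 m/s² × 430 m = 7.873×10^6 Pa = 7.873 MPa
limestone: 2616 kg/m³ × 10 m/s² × 3800 m = 9.941×10^7 Pa = 99.41 MPa
Total = 7.873 + 99.41 = 107.28 MPa
Pore pressure P_p = 1020 kg/m³ × 10 m/s² × 4230 m = 4.315×10^7 Pa = 43.15 MPa
Effective stress σ' = σ_v − P_p = 107.3 − 43.15 = 64.135 MPa = 9302.0 psi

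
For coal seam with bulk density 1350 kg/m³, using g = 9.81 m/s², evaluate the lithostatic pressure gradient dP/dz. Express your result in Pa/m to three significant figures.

13200 Pa/m

dP/dz = ρg = 1350 kg/m³ × 9.81 m/s² = 13244 Pa/m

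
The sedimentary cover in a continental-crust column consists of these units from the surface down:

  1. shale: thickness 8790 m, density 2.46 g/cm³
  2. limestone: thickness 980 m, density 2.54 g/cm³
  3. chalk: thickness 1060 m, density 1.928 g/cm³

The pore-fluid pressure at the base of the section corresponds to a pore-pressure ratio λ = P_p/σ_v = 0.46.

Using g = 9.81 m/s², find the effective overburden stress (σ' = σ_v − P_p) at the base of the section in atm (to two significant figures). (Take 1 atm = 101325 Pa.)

Overburden (lithostatic) stress σ_v:
shale: 2460 kg/m³ × 9.81 m/s² × 8790 m = 2.121×10^8 Pa = 212.1 MPa
limestone: 2540 kg/m³ × 9.81 m/s² × 980 m = 2.442×10^7 Pa = 24.42 MPa
chalk: 1928 kg/m³ × 9.81 m/s² × 1060 m = 2.005×10^7 Pa = 20.05 MPa
Total = 212.1 + 24.42 + 20.05 = 256.59 MPa
Pore pressure P_p = λ·σ_v = 0.46 × 256.6 MPa = 118.0 MPa
Effective stress σ' = σ_v − P_p = 256.6 − 118.0 = 138.56 MPa = 1367.5 atm

1400 atm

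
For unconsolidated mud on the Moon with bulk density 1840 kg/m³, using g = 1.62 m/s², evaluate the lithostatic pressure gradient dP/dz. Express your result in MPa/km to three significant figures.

dP/dz = ρg = 1840 kg/m³ × 1.62 m/s² = 2980.8 Pa/m
= 2980.8 Pa/m × (1 MPa/km / 1000.0 Pa/m) = 2.9808 MPa/km

2.98 MPa/km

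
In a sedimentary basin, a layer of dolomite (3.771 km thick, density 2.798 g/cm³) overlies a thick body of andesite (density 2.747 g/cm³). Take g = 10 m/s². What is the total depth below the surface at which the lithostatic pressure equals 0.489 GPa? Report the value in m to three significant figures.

17700 m

Pressure at base of upper layers: 2798×10×3771 = 1.055×10^8 Pa = 0.1055 GPa
Remaining pressure to be supplied by andesite: 4.890×10^8 − 1.055×10^8 = 3.835×10^8 Pa
Additional depth in andesite = 3.835×10^8 Pa / (2747 kg/m³ × 10 m/s²) = 13960 m
Total depth = 3771 m + 13960 m = 17731 m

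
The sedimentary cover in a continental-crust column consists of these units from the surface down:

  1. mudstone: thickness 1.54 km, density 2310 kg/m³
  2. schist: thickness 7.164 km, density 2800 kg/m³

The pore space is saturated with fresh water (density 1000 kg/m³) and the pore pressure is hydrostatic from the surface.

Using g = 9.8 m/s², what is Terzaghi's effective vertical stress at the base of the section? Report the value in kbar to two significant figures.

Overburden (lithostatic) stress σ_v:
mudstone: 2310 kg/m³ × 9.8 m/s² × 1540 m = 3.486×10^7 Pa = 34.86 MPa
schist: 2800 kg/m³ × 9.8 m/s² × 7164 m = 1.966×10^8 Pa = 196.6 MPa
Total = 34.86 + 196.6 = 231.44 MPa
Pore pressure P_p = 1000 kg/m³ × 9.8 m/s² × 8704 m = 8.530×10^7 Pa = 85.30 MPa
Effective stress σ' = σ_v − P_p = 231.4 − 85.30 = 146.14 MPa = 1.4614 kbar

1.5 kbar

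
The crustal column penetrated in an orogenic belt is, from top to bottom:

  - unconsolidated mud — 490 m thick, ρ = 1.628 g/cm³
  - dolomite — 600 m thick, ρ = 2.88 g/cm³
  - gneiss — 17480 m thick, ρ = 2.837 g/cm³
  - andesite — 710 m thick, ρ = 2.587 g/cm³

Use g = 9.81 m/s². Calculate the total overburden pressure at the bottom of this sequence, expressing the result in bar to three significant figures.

unconsolidated mud: 1628 kg/m³ × 9.81 m/s² × 490 m = 7.826×10^6 Pa = 78.26 bar
dolomite: 2880 kg/m³ × 9.81 m/s² × 600 m = 1.695×10^7 Pa = 169.5 bar
gneiss: 2837 kg/m³ × 9.81 m/s² × 17480 m = 4.865×10^8 Pa = 4865 bar
andesite: 2587 kg/m³ × 9.81 m/s² × 710 m = 1.802×10^7 Pa = 180.2 bar
Total = 78.26 + 169.5 + 4865 + 180.2 = 5292.8 bar

5290 bar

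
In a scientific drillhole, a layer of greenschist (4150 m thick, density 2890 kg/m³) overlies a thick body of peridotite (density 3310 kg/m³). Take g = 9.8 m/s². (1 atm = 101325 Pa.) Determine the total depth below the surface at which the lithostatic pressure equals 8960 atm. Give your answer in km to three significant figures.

Pressure at base of upper layers: 2890×9.8×4150 = 1.175×10^8 Pa = 1160 atm
Remaining pressure to be supplied by peridotite: 9.079×10^8 − 1.175×10^8 = 7.903×10^8 Pa
Additional depth in peridotite = 7.903×10^8 Pa / (3310 kg/m³ × 9.8 m/s²) = 24365 m
Total depth = 4150 m + 24365 m = 28515 m
= 28.515 km

28.5 km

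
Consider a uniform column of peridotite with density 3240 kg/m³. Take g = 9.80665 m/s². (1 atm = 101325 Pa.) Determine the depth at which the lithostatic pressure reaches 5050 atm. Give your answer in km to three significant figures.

16.1 km

h = P/(ρg) = 5050 atm / (3240 kg/m³ × 9.80665 m/s²) = 5.117×10^8 Pa / 31774 Pa/m = 16104 m
= 16.104 km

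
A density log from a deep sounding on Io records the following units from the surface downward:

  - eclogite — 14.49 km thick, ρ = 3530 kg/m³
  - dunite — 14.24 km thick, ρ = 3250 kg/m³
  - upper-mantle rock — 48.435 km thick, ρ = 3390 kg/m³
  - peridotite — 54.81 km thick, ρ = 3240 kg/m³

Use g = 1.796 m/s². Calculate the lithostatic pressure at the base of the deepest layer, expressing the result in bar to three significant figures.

eclogite: 3530 kg/m³ × 1.796 m/s² × 14490 m = 9.186×10^7 Pa = 918.6 bar
dunite: 3250 kg/m³ × 1.796 m/s² × 14240 m = 8.312×10^7 Pa = 831.2 bar
upper-mantle rock: 3390 kg/m³ × 1.796 m/s² × 48435 m = 2.949×10^8 Pa = 2949 bar
peridotite: 3240 kg/m³ × 1.796 m/s² × 54810 m = 3.189×10^8 Pa = 3189 bar
Total = 918.6 + 831.2 + 2949 + 3189 = 7888.2 bar

7890 bar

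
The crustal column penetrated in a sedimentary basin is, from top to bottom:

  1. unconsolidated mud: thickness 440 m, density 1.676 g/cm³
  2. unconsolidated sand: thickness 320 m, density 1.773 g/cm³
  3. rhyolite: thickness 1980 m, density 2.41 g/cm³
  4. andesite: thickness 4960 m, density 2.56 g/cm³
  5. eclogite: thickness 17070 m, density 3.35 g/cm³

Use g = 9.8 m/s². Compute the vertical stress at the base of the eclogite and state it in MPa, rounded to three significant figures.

744 MPa

unconsolidated mud: 1676 kg/m³ × 9.8 m/s² × 440 m = 7.227×10^6 Pa = 7.227 MPa
unconsolidated sand: 1773 kg/m³ × 9.8 m/s² × 320 m = 5.560×10^6 Pa = 5.560 MPa
rhyolite: 2410 kg/m³ × 9.8 m/s² × 1980 m = 4.676×10^7 Pa = 46.76 MPa
andesite: 2560 kg/m³ × 9.8 m/s² × 4960 m = 1.244×10^8 Pa = 124.4 MPa
eclogite: 3350 kg/m³ × 9.8 m/s² × 17070 m = 5.604×10^8 Pa = 560.4 MPa
Total = 7.227 + 5.560 + 46.76 + 124.4 + 560.4 = 744.40 MPa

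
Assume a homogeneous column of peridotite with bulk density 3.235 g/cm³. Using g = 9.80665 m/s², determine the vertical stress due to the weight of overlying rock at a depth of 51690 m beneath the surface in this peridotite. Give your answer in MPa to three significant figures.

1640 MPa

peridotite: 3235 kg/m³ × 9.80665 m/s² × 51690 m = 1.640×10^9 Pa = 1640 MPa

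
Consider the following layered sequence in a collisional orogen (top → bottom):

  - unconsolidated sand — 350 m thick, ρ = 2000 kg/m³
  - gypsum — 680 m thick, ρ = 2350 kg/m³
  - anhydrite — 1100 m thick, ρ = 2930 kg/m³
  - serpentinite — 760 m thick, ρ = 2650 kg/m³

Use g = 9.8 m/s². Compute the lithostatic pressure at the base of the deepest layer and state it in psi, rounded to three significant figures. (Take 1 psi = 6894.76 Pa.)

10700 psi

unconsolidated sand: 2000 kg/m³ × 9.8 m/s² × 350 m = 6.860×10^6 Pa = 995.0 psi
gypsum: 2350 kg/m³ × 9.8 m/s² × 680 m = 1.566×10^7 Pa = 2271 psi
anhydrite: 2930 kg/m³ × 9.8 m/s² × 1100 m = 3.159×10^7 Pa = 4581 psi
serpentinite: 2650 kg/m³ × 9.8 m/s² × 760 m = 1.974×10^7 Pa = 2863 psi
Total = 995.0 + 2271 + 4581 + 2863 = 10710 psi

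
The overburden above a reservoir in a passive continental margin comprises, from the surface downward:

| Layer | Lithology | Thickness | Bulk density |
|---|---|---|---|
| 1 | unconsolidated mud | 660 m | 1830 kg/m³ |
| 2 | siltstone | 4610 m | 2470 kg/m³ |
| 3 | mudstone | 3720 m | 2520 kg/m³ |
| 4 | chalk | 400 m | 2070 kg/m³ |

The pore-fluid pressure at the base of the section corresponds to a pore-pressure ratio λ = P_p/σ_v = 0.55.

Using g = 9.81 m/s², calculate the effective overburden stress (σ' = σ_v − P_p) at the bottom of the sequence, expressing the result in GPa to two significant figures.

0.10 GPa

Overburden (lithostatic) stress σ_v:
unconsolidated mud: 1830 kg/m³ × 9.81 m/s² × 660 m = 1.185×10^7 Pa = 11.85 MPa
siltstone: 2470 kg/m³ × 9.81 m/s² × 4610 m = 1.117×10^8 Pa = 111.7 MPa
mudstone: 2520 kg/m³ × 9.81 m/s² × 3720 m = 9.196×10^7 Pa = 91.96 MPa
chalk: 2070 kg/m³ × 9.81 m/s² × 400 m = 8.123×10^6 Pa = 8.123 MPa
Total = 11.85 + 111.7 + 91.96 + 8.123 = 223.64 MPa
Pore pressure P_p = λ·σ_v = 0.55 × 223.6 MPa = 123.0 MPa
Effective stress σ' = σ_v − P_p = 223.6 − 123.0 = 100.64 MPa = 0.10064 GPa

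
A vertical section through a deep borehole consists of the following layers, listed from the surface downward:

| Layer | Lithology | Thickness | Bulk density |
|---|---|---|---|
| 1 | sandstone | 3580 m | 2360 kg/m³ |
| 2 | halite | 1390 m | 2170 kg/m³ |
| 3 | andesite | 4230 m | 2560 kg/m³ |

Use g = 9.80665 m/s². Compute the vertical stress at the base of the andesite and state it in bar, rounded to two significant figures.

sandstone: 2360 kg/m³ × 9.80665 m/s² × 3580 m = 8.285×10^7 Pa = 828.5 bar
halite: 2170 kg/m³ × 9.80665 m/s² × 1390 m = 2.958×10^7 Pa = 295.8 bar
andesite: 2560 kg/m³ × 9.80665 m/s² × 4230 m = 1.062×10^8 Pa = 1062 bar
Total = 828.5 + 295.8 + 1062 = 2186.3 bar

2200 bar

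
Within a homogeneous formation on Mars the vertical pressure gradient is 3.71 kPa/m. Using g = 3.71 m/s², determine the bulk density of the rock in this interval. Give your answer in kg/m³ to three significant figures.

ρ = (dP/dz)/g = 3.71 kPa/m / 3.71 m/s² = 3710.0 Pa/m / 3.71 m/s² = 1000.0 kg/m³

1000 kg/m³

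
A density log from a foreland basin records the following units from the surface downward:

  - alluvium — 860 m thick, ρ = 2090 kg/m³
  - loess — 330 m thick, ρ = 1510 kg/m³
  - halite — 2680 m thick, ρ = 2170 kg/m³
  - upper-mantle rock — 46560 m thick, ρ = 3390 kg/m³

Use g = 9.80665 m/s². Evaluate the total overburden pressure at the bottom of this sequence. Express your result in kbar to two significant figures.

16 kbar

alluvium: 2090 kg/m³ × 9.80665 m/s² × 860 m = 1.763×10^7 Pa = 0.1763 kbar
loess: 1510 kg/m³ × 9.80665 m/s² × 330 m = 4.887×10^6 Pa = 0.04887 kbar
halite: 2170 kg/m³ × 9.80665 m/s² × 2680 m = 5.703×10^7 Pa = 0.5703 kbar
upper-mantle rock: 3390 kg/m³ × 9.80665 m/s² × 46560 m = 1.548×10^9 Pa = 15.48 kbar
Total = 0.1763 + 0.04887 + 0.5703 + 15.48 = 16.274 kbar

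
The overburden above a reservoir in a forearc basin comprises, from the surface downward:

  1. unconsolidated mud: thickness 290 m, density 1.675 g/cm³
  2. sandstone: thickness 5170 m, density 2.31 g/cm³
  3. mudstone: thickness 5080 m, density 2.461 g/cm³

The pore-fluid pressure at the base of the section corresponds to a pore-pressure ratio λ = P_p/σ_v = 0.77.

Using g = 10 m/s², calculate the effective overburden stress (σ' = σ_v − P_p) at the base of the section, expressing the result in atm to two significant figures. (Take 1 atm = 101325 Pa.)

570 atm

Overburden (lithostatic) stress σ_v:
unconsolidated mud: 1675 kg/m³ × 10 m/s² × 290 m = 4.857×10^6 Pa = 4.857 MPa
sandstone: 2310 kg/m³ × 10 m/s² × 5170 m = 1.194×10^8 Pa = 119.4 MPa
mudstone: 2461 kg/m³ × 10 m/s² × 5080 m = 1.250×10^8 Pa = 125.0 MPa
Total = 4.857 + 119.4 + 125.0 = 249.30 MPa
Pore pressure P_p = λ·σ_v = 0.77 × 249.3 MPa = 192.0 MPa
Effective stress σ' = σ_v − P_p = 249.3 − 192.0 = 57.340 MPa = 565.90 atm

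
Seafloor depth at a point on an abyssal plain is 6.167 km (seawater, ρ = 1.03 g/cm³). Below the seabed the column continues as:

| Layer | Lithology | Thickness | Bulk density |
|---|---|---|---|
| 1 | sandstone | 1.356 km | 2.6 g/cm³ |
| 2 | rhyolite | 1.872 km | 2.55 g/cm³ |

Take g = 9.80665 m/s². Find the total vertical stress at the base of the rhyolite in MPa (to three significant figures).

144 MPa

seawater: 1030 kg/m³ × 9.80665 m/s² × 6167 m = 6.229×10^7 Pa = 62.29 MPa
sandstone: 2600 kg/m³ × 9.80665 m/s² × 1356 m = 3.457×10^7 Pa = 34.57 MPa
rhyolite: 2550 kg/m³ × 9.80665 m/s² × 1872 m = 4.681×10^7 Pa = 46.81 MPa
Total = 62.29 + 34.57 + 46.81 = 143.68 MPa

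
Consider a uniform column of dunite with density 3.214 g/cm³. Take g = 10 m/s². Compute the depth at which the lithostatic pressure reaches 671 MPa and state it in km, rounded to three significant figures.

h = P/(ρg) = 671 MPa / (3214 kg/m³ × 10 m/s²) = 6.710×10^8 Pa / 32140 Pa/m = 20877 m
= 20.877 km

20.9 km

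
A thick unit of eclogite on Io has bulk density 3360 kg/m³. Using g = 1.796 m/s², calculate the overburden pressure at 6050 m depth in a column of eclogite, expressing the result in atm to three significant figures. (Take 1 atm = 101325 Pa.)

eclogite: 3360 kg/m³ × 1.796 m/s² × 6050 m = 3.651×10^7 Pa = 360.3 atm

360 atm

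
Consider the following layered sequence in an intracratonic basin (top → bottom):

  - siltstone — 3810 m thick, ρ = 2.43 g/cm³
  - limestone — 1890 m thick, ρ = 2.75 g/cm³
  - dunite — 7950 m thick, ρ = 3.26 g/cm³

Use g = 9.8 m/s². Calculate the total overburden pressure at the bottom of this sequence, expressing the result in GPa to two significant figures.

0.40 GPa

siltstone: 2430 kg/m³ × 9.8 m/s² × 3810 m = 9.073×10^7 Pa = 0.09073 GPa
limestone: 2750 kg/m³ × 9.8 m/s² × 1890 m = 5.094×10^7 Pa = 0.05094 GPa
dunite: 3260 kg/m³ × 9.8 m/s² × 7950 m = 2.540×10^8 Pa = 0.2540 GPa
Total = 0.09073 + 0.05094 + 0.2540 = 0.39565 GPa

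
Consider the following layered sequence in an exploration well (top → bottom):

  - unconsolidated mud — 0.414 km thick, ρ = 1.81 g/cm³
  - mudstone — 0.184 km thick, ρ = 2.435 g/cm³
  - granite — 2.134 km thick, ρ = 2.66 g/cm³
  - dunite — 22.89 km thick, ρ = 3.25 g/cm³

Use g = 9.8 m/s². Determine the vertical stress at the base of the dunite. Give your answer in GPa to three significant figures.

unconsolidated mud: 1810 kg/m³ × 9.8 m/s² × 414 m = 7.344×10^6 Pa = 7.344×10^-3 GPa
mudstone: 2435 kg/m³ × 9.8 m/s² × 184 m = 4.391×10^6 Pa = 4.391×10^-3 GPa
granite: 2660 kg/m³ × 9.8 m/s² × 2134 m = 5.563×10^7 Pa = 0.05563 GPa
dunite: 3250 kg/m³ × 9.8 m/s² × 22890 m = 7.290×10^8 Pa = 0.7290 GPa
Total = 7.344×10^-3 + 4.391×10^-3 + 0.05563 + 0.7290 = 0.79641 GPa

0.796 GPa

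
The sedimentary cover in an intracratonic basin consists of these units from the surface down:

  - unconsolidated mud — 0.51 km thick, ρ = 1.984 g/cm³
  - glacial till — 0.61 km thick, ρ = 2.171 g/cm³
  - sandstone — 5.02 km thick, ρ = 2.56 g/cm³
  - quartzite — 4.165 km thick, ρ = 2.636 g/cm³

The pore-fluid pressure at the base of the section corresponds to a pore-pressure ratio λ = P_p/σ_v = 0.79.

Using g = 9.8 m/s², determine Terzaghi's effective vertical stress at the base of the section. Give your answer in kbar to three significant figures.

Overburden (lithostatic) stress σ_v:
unconsolidated mud: 1984 kg/m³ × 9.8 m/s² × 510 m = 9.916×10^6 Pa = 9.916 MPa
glacial till: 2171 kg/m³ × 9.8 m/s² × 610 m = 1.298×10^7 Pa = 12.98 MPa
sandstone: 2560 kg/m³ × 9.8 m/s² × 5020 m = 1.259×10^8 Pa = 125.9 MPa
quartzite: 2636 kg/m³ × 9.8 m/s² × 4165 m = 1.076×10^8 Pa = 107.6 MPa
Total = 9.916 + 12.98 + 125.9 + 107.6 = 256.43 MPa
Pore pressure P_p = λ·σ_v = 0.79 × 256.4 MPa = 202.6 MPa
Effective stress σ' = σ_v − P_p = 256.4 − 202.6 = 53.850 MPa = 0.53850 kbar

0.539 kbar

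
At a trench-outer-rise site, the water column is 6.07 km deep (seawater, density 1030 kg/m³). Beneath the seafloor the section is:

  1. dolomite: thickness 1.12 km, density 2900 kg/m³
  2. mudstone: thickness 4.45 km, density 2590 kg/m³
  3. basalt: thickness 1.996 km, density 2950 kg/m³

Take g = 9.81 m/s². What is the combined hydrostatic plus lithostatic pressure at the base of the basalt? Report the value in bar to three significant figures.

seawater: 1030 kg/m³ × 9.81 m/s² × 6070 m = 6.133×10^7 Pa = 613.3 bar
dolomite: 2900 kg/m³ × 9.81 m/s² × 1120 m = 3.186×10^7 Pa = 318.6 bar
mudstone: 2590 kg/m³ × 9.81 m/s² × 4450 m = 1.131×10^8 Pa = 1131 bar
basalt: 2950 kg/m³ × 9.81 m/s² × 1996 m = 5.776×10^7 Pa = 577.6 bar
Total = 613.3 + 318.6 + 1131 + 577.6 = 2640.2 bar

2640 bar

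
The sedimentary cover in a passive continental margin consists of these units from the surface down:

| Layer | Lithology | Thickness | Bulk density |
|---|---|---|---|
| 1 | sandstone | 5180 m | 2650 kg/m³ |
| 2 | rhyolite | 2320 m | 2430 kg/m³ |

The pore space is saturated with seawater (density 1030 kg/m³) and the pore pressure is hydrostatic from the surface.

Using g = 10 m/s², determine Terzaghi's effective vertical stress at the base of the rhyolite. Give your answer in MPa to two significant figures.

120 MPa

Overburden (lithostatic) stress σ_v:
sandstone: 2650 kg/m³ × 10 m/s² × 5180 m = 1.373×10^8 Pa = 137.3 MPa
rhyolite: 2430 kg/m³ × 10 m/s² × 2320 m = 5.638×10^7 Pa = 56.38 MPa
Total = 137.3 + 56.38 = 193.65 MPa
Pore pressure P_p = 1030 kg/m³ × 10 m/s² × 7500 m = 7.725×10^7 Pa = 77.25 MPa
Effective stress σ' = σ_v − P_p = 193.6 − 77.25 = 116.40 MPa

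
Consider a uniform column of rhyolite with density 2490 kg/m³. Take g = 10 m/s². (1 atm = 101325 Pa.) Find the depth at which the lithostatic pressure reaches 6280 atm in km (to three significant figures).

h = P/(ρg) = 6280 atm / (2490 kg/m³ × 10 m/s²) = 6.363×10^8 Pa / 24900 Pa/m = 25555 m
= 25.555 km

25.6 km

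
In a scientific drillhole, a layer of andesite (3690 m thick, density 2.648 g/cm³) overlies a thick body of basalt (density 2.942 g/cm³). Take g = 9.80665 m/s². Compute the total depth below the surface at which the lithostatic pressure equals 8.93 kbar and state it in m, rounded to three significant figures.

Pressure at base of upper layers: 2648×9.80665×3690 = 9.582×10^7 Pa = 0.9582 kbar
Remaining pressure to be supplied by basalt: 8.930×10^8 − 9.582×10^7 = 7.972×10^8 Pa
Additional depth in basalt = 7.972×10^8 Pa / (2942 kg/m³ × 9.80665 m/s²) = 27631 m
Total depth = 3690 m + 27631 m = 31321 m

31300 m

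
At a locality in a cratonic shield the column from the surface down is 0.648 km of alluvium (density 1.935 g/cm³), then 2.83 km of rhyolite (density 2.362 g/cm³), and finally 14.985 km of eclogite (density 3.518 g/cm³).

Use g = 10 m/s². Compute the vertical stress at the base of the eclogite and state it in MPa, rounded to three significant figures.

607 MPa

alluvium: 1935 kg/m³ × 10 m/s² × 648 m = 1.254×10^7 Pa = 12.54 MPa
rhyolite: 2362 kg/m³ × 10 m/s² × 2830 m = 6.684×10^7 Pa = 66.84 MPa
eclogite: 3518 kg/m³ × 10 m/s² × 14985 m = 5.272×10^8 Pa = 527.2 MPa
Total = 12.54 + 66.84 + 527.2 = 606.56 MPa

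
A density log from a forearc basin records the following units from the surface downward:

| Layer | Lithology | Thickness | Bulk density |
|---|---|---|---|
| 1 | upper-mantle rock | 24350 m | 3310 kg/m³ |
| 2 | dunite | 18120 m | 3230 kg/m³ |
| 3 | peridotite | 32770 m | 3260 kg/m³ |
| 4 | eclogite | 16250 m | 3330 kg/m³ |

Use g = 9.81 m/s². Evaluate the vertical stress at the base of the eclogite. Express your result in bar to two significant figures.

upper-mantle rock: 3310 kg/m³ × 9.81 m/s² × 24350 m = 7.907×10^8 Pa = 7907 bar
dunite: 3230 kg/m³ × 9.81 m/s² × 18120 m = 5.742×10^8 Pa = 5742 bar
peridotite: 3260 kg/m³ × 9.81 m/s² × 32770 m = 1.048×10^9 Pa = 10480 bar
eclogite: 3330 kg/m³ × 9.81 m/s² × 16250 m = 5.308×10^8 Pa = 5308 bar
Total = 7907 + 5742 + 10480 + 5308 = 29437 bar

29000 bar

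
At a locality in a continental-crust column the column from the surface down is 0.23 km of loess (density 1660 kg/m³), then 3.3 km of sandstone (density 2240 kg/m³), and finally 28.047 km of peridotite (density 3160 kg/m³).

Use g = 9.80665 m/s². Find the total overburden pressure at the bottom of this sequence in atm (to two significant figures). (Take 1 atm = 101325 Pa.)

loess: 1660 kg/m³ × 9.80665 m/s² × 230 m = 3.744×10^6 Pa = 36.95 atm
sandstone: 2240 kg/m³ × 9.80665 m/s² × 3300 m = 7.249×10^7 Pa = 715.4 atm
peridotite: 3160 kg/m³ × 9.80665 m/s² × 28047 m = 8.691×10^8 Pa = 8578 atm
Total = 36.95 + 715.4 + 8578 = 9330.2 atm

9300 atm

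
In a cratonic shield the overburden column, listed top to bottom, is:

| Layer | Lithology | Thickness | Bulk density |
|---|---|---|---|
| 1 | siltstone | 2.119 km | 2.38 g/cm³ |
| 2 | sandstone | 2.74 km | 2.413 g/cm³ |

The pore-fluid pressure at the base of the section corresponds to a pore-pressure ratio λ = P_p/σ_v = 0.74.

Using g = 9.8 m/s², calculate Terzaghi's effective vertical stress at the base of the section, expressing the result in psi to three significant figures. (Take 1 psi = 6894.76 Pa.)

4310 psi

Overburden (lithostatic) stress σ_v:
siltstone: 2380 kg/m³ × 9.8 m/s² × 2119 m = 4.942×10^7 Pa = 49.42 MPa
sandstone: 2413 kg/m³ × 9.8 m/s² × 2740 m = 6.479×10^7 Pa = 64.79 MPa
Total = 49.42 + 64.79 = 114.22 MPa
Pore pressure P_p = λ·σ_v = 0.74 × 114.2 MPa = 84.52 MPa
Effective stress σ' = σ_v − P_p = 114.2 − 84.52 = 29.697 MPa = 4307.1 psi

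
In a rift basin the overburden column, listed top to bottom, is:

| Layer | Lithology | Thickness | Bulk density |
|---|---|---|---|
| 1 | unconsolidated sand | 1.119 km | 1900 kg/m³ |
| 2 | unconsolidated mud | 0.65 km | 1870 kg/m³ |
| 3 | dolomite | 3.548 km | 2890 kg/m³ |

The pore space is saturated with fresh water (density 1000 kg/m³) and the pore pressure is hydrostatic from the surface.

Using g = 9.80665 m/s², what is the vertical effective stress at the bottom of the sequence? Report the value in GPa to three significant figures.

Overburden (lithostatic) stress σ_v:
unconsolidated sand: 1900 kg/m³ × 9.80665 m/s² × 1119 m = 2.085×10^7 Pa = 20.85 MPa
unconsolidated mud: 1870 kg/m³ × 9.80665 m/s² × 650 m = 1.192×10^7 Pa = 11.92 MPa
dolomite: 2890 kg/m³ × 9.80665 m/s² × 3548 m = 1.006×10^8 Pa = 100.6 MPa
Total = 20.85 + 11.92 + 100.6 = 133.32 MPa
Pore pressure P_p = 1000 kg/m³ × 9.80665 m/s² × 5317 m = 5.214×10^7 Pa = 52.14 MPa
Effective stress σ' = σ_v − P_p = 133.3 − 52.14 = 81.183 MPa = 0.081183 GPa

0.0812 GPa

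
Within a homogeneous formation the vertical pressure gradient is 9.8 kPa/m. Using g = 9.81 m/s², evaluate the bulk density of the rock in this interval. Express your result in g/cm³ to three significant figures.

ρ = (dP/dz)/g = 9.8 kPa/m / 9.81 m/s² = 9800.0 Pa/m / 9.81 m/s² = 998.98 kg/m³
= 0.9990 g/cm³

0.999 g/cm³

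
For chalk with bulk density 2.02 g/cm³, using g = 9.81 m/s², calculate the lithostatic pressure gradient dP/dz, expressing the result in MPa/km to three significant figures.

dP/dz = ρg = 2020 kg/m³ × 9.81 m/s² = 19816 Pa/m
= 19816 Pa/m × (1 MPa/km / 1000.0 Pa/m) = 19.816 MPa/km

19.8 MPa/km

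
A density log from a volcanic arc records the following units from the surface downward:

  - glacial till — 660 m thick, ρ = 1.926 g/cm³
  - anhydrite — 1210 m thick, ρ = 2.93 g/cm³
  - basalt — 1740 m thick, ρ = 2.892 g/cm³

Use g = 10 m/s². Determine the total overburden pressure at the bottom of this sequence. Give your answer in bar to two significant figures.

glacial till: 1926 kg/m³ × 10 m/s² × 660 m = 1.271×10^7 Pa = 127.1 bar
anhydrite: 2930 kg/m³ × 10 m/s² × 1210 m = 3.545×10^7 Pa = 354.5 bar
basalt: 2892 kg/m³ × 10 m/s² × 1740 m = 5.032×10^7 Pa = 503.2 bar
Total = 127.1 + 354.5 + 503.2 = 984.85 bar

980 bar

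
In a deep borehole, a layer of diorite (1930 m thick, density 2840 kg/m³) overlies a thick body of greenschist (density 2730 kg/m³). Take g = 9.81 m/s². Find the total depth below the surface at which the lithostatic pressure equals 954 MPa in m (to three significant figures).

Pressure at base of upper layers: 2840×9.81×1930 = 5.377×10^7 Pa = 53.77 MPa
Remaining pressure to be supplied by greenschist: 9.540×10^8 − 5.377×10^7 = 9.002×10^8 Pa
Additional depth in greenschist = 9.002×10^8 Pa / (2730 kg/m³ × 9.81 m/s²) = 33614 m
Total depth = 1930 m + 33614 m = 35544 m

35500 m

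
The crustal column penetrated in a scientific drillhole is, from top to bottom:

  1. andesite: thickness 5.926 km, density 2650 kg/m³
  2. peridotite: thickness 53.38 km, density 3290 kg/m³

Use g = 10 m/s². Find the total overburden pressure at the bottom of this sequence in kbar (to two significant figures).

19 kbar

andesite: 2650 kg/m³ × 10 m/s² × 5926 m = 1.570×10^8 Pa = 1.570 kbar
peridotite: 3290 kg/m³ × 10 m/s² × 53380 m = 1.756×10^9 Pa = 17.56 kbar
Total = 1.570 + 17.56 = 19.132 kbar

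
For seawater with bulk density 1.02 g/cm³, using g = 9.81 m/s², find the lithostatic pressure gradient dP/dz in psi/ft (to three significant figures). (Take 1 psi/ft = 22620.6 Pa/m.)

0.442 psi/ft

dP/dz = ρg = 1020 kg/m³ × 9.81 m/s² = 10006 Pa/m
= 10006 Pa/m × (1 psi/ft / 22621 Pa/m) = 0.44235 psi/ft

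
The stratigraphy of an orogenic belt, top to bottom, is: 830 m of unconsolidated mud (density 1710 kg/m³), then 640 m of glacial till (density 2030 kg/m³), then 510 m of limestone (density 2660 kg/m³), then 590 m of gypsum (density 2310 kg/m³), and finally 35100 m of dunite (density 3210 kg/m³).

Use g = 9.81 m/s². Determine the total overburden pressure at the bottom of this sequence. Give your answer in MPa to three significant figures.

1160 MPa

unconsolidated mud: 1710 kg/m³ × 9.81 m/s² × 830 m = 1.392×10^7 Pa = 13.92 MPa
glacial till: 2030 kg/m³ × 9.81 m/s² × 640 m = 1.275×10^7 Pa = 12.75 MPa
limestone: 2660 kg/m³ × 9.81 m/s² × 510 m = 1.331×10^7 Pa = 13.31 MPa
gypsum: 2310 kg/m³ × 9.81 m/s² × 590 m = 1.337×10^7 Pa = 13.37 MPa
dunite: 3210 kg/m³ × 9.81 m/s² × 35100 m = 1.105×10^9 Pa = 1105 MPa
Total = 13.92 + 12.75 + 13.31 + 13.37 + 1105 = 1158.6 MPa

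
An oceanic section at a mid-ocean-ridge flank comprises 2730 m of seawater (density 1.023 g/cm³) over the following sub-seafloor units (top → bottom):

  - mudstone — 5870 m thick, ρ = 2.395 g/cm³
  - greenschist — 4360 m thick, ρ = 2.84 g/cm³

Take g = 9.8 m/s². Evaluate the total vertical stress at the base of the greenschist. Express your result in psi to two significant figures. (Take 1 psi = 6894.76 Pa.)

seawater: 1023 kg/m³ × 9.8 m/s² × 2730 m = 2.737×10^7 Pa = 3970 psi
mudstone: 2395 kg/m³ × 9.8 m/s² × 5870 m = 1.378×10^8 Pa = 19983 psi
greenschist: 2840 kg/m³ × 9.8 m/s² × 4360 m = 1.213×10^8 Pa = 17600 psi
Total = 3970 + 19983 + 17600 = 41552 psi

42000 psi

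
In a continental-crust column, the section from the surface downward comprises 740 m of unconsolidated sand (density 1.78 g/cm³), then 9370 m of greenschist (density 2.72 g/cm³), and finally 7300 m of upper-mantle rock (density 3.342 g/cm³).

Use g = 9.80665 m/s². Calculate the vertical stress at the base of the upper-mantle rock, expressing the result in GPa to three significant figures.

0.502 GPa

unconsolidated sand: 1780 kg/m³ × 9.80665 m/s² × 740 m = 1.292×10^7 Pa = 0.01292 GPa
greenschist: 2720 kg/m³ × 9.80665 m/s² × 9370 m = 2.499×10^8 Pa = 0.2499 GPa
upper-mantle rock: 3342 kg/m³ × 9.80665 m/s² × 7300 m = 2.392×10^8 Pa = 0.2392 GPa
Total = 0.01292 + 0.2499 + 0.2392 = 0.50210 GPa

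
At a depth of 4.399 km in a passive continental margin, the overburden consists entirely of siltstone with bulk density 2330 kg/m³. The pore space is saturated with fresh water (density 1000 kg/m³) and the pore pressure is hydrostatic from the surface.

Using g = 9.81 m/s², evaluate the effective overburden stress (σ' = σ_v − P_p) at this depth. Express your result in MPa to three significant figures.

Overburden (lithostatic) stress σ_v:
siltstone: 2330 kg/m³ × 9.81 m/s² × 4399 m = 1.005×10^8 Pa = 100.5 MPa
Pore pressure P_p = 1000 kg/m³ × 9.81 m/s² × 4399 m = 4.315×10^7 Pa = 43.15 MPa
Effective stress σ' = σ_v − P_p = 100.5 − 43.15 = 57.395 MPa

57.4 MPa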